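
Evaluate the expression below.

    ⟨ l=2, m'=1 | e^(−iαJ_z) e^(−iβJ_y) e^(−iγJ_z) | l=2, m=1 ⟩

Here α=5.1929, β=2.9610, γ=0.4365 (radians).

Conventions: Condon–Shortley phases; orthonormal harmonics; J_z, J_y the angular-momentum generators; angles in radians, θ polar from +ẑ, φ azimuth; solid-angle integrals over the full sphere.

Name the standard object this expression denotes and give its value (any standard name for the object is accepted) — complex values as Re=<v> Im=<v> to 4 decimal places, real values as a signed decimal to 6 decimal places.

This is a Wigner D-matrix element — the rotation-matrix element ⟨l m'| R(α,β,γ) |l m⟩ in the angular-momentum basis.
First d^2_{1,1}(β=2.9610), then the phase factors e^{-i(1)α} and e^{-i(1)γ}:
With c≡cos(β/2)=0.090174 and s≡sin(β/2)=0.995926, N=[6·1·6·1]^{1/2}=6.000000
Admissible k: 0..1 (factorial args all ≥0)
  k=0: (−1)^0·6.0000/(6)·0.0902^4·0.9959^0 = +0.000066
  k=1: (−1)^1·6.0000/(2)·0.0902^2·0.9959^2 = -0.024196
d^2_{1,1}(2.9610) = +0.000066 -0.024196 = -0.024129
Attach z-rotation phases: D = e^{-i(1)(5.1929)}·(-0.024129)·e^{-i(1)(0.4365)} = -0.019154-0.014675i

Wigner D-matrix element, Re=-0.0192 Im=-0.0147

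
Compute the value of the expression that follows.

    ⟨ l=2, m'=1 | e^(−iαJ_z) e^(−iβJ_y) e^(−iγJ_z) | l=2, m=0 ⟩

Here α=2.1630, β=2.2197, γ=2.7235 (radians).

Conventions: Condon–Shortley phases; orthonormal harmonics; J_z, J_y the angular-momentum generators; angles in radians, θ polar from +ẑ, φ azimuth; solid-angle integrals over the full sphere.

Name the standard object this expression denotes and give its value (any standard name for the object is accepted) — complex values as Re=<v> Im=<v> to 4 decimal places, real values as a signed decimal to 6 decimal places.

Wigner D-matrix element, Re=-0.3292 Im=-0.4893

This is a Wigner D-matrix element — the rotation-matrix element ⟨l m'| R(α,β,γ) |l m⟩ in the angular-momentum basis.
D^2_{1,0}(2.1630,2.2197,2.7235) = e^{-i·1·2.1630}·d^2_{1,0}(2.2197)·e^{-i·0·2.7235}. Compute d first:
c=cos(2.219700/2)=0.444796, s=sin(2.219700/2)=0.895632; N=√[6·1·2·2]=4.898979
k: max(0,(0)−(1))=0 … min(2+(0),2−(1))=1
  k=0: (−1)^1·4.8990/(2)·0.4448^3·0.8956^1 = -0.193058
  k=1: (−1)^2·4.8990/(2)·0.4448^1·0.8956^3 = +0.782754
d^2_{1,0}(2.2197) = -0.193058 +0.782754 = +0.589696
D = (-0.558191-0.829713i)·(+0.589696)·(+1.000000+0.000000i) = -0.329163-0.489278i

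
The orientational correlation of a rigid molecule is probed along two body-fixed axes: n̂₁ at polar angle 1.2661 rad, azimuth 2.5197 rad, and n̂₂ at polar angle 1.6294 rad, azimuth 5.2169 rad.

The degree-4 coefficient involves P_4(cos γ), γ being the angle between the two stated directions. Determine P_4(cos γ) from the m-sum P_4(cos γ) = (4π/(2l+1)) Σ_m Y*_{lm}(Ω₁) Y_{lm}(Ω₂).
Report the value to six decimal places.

Term-by-term m-sum for l=4 (normalisation 4π/9 = 1.396263):
  m=-4: Y*=-0.290838-0.222948i  Y=-0.190078-0.396273i  product -0.033066+0.157629i
  m=-3: Y*=+0.094735+0.311900i  Y=+0.072814+0.004174i  product +0.005596+0.023106i
  m=-2: Y*=-0.036178+0.106661i  Y=+0.173321-0.275365i  product +0.023100+0.028449i
  m=-1: Y*=+0.260798-0.186933i  Y=+0.039792+0.072063i  product +0.023849+0.011356i
  m=+0: Y*=+0.061721-0.000000i  Y=+0.306513+0.000000i  product +0.018918+0.000000i
  m=+1: Y*=-0.260798-0.186933i  Y=-0.039792+0.072063i  product +0.023849-0.011356i
  m=+2: Y*=-0.036178-0.106661i  Y=+0.173321+0.275365i  product +0.023100-0.028449i
  m=+3: Y*=-0.094735+0.311900i  Y=-0.072814+0.004174i  product +0.005596-0.023106i
  m=+4: Y*=-0.290838+0.222948i  Y=-0.190078+0.396273i  product -0.033066-0.157629i
Σ over m = +0.057876+0.000000i; ×(4π/9) → +0.080809+0.000000i. Real part: 0.080809

0.080809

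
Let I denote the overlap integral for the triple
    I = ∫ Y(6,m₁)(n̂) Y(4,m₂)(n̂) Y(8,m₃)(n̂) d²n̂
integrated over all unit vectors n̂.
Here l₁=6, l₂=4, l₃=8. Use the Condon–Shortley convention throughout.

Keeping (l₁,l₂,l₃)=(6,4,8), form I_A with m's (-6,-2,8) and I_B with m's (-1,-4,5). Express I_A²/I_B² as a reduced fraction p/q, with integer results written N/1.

Same 6,4,8: normalisation and zero-m 3j drop out of the ratio.
A: Δ: 2! 10! 6! / 19! → 1/23279256; sum: t=2:+1/5225472000 = 1/5225472000; 3j²(6 4 8; -6 -2 8) = Δ·Π!·Σ² = 22/969  (sign +1)
B: Δ: 2! 10! 6! / 19! → 1/23279256; sum: t=0:+1/43545600 = 1/43545600; 3j²(6 4 8; -1 -4 5) = Δ·Π!·Σ² = 20/969  (sign -1)
I_A²/I_B² = (22/969)/(20/969) = 11/10

11/10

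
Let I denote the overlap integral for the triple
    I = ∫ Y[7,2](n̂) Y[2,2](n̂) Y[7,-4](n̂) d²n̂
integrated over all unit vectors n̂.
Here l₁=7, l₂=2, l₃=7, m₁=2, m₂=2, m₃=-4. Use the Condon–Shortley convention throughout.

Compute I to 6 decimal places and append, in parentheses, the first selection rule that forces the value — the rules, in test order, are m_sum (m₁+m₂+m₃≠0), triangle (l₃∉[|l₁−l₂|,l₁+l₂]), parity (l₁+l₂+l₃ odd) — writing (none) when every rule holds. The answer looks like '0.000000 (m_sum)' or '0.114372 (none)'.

-0.163963 (none)

Rules hold: Σm=0, L=16 even, 5≤7≤9.
N = 15·5·15 = 1125
Δ = 2!·12!·2!/17! = 1/185640
Racah Σ t=0..2: t=0:+1/2419200 t=1:−1/518400 t=2:+1/2419200 = -1/907200
⇒ 3j(7 2 7; 0 0 0)² = 56/3315, sgn +1
Racah Σ t=2..2: t=2:+1/8709120 = 1/8709120
⇒ 3j(7 2 7; 2 2 -4)² = 55/3094, sgn -1
4πI² = N·(3j₀)²·(3jₘ)² = 16500/48841
I = -1·√(0.337831/4π) = -0.16396259
No selection rule forces the value: the integral is nonzero (none).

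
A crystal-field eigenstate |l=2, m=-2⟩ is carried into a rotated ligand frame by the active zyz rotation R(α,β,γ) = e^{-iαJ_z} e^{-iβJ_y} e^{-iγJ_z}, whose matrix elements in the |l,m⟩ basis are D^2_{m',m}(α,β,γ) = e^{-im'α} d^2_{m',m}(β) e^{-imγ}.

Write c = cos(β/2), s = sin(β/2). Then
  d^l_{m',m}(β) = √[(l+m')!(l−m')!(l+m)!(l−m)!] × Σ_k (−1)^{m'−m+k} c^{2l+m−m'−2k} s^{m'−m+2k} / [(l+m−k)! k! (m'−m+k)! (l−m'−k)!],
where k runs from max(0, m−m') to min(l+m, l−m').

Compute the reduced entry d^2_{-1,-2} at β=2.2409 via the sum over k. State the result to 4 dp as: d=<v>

d^2_{-1,-2}(β=2.2409) via the finite sum:
Half-angle: c=0.435277, s=0.900296. N=√(1·6·1·24)=12.000000
Admissible k: 0..0 (factorial args all ≥0)
  k=0: (−1)^1·12.0000/(6)·0.4353^3·0.9003^1 = -0.148496
d^2_{-1,-2}(2.2409) = -0.148496

d=-0.1485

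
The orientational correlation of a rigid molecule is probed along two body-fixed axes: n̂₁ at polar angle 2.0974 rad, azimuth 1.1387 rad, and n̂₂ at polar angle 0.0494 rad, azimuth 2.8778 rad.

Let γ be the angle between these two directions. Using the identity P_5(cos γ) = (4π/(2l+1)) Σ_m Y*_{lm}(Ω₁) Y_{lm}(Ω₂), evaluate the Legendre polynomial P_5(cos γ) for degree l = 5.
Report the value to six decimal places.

-0.069232

Addition theorem: P_5(cos γ) = (4π/11) Σ_m Y*_{lm}(Ω₁) Y_{lm}(Ω₂), m = −5…5:
  [-5]  conj(Y_{5,-5})(Ω₁) = (0.186284, -0.124643) ; Y_{5,-5}(Ω₂) = (-0.000000, -0.000000) ; Δ = (-0.000000, -0.000000)
  [-4]  conj(Y_{5,-4})(Ω₁) = (0.064668, 0.406956) ; Y_{5,-4}(Ω₂) = (0.000004, 0.000008) ; Δ = (-0.000003, 0.000002)
  [-3]  conj(Y_{5,-3})(Ω₁) = (-0.273995, -0.077162) ; Y_{5,-3}(Ω₂) = (-0.000234, -0.000236) ; Δ = (0.000046, 0.000083)
  [-2]  conj(Y_{5,-2})(Ω₁) = (-0.100100, 0.117263) ; Y_{5,-2}(Ω₂) = (0.007106, 0.004141) ; Δ = (-0.001197, 0.000419)
  [-1]  conj(Y_{5,-1})(Ω₁) = (-0.138737, -0.300844) ; Y_{5,-1}(Ω₂) = (-0.121107, -0.032709) ; Δ = (0.006962, 0.040972)
  [+0]  conj(Y_{5,0})(Ω₁) = (-0.078621, -0.000000) ; Y_{5,0}(Ω₂) = (0.918555, 0.000000) ; Δ = (-0.072218, -0.000000)
  [+1]  conj(Y_{5,1})(Ω₁) = (0.138737, -0.300844) ; Y_{5,1}(Ω₂) = (0.121107, -0.032709) ; Δ = (0.006962, -0.040972)
  [+2]  conj(Y_{5,2})(Ω₁) = (-0.100100, -0.117263) ; Y_{5,2}(Ω₂) = (0.007106, -0.004141) ; Δ = (-0.001197, -0.000419)
  [+3]  conj(Y_{5,3})(Ω₁) = (0.273995, -0.077162) ; Y_{5,3}(Ω₂) = (0.000234, -0.000236) ; Δ = (0.000046, -0.000083)
  [+4]  conj(Y_{5,4})(Ω₁) = (0.064668, -0.406956) ; Y_{5,4}(Ω₂) = (0.000004, -0.000008) ; Δ = (-0.000003, -0.000002)
  [+5]  conj(Y_{5,5})(Ω₁) = (-0.186284, -0.124643) ; Y_{5,5}(Ω₂) = (0.000000, -0.000000) ; Δ = (-0.000000, 0.000000)
Accumulated sum (-0.060602, 0.000000); after 4π/(2l+1) scaling, (-0.069232, 0.000000) ⇒ P_5 = -0.069232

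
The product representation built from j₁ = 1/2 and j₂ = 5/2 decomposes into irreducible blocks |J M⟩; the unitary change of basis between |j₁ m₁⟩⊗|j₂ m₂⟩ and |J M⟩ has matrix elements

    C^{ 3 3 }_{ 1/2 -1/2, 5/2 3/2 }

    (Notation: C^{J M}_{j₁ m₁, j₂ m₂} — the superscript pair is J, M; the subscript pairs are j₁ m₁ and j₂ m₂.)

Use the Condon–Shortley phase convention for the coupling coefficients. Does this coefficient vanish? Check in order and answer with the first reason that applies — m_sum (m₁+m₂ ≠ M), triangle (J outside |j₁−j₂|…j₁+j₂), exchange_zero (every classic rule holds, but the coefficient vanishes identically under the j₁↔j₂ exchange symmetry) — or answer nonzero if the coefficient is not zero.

m-sum: m₁+m₂ = -1/2+3/2 = 1, M = 3  ✗ ⇒ coefficient is 0

m_sum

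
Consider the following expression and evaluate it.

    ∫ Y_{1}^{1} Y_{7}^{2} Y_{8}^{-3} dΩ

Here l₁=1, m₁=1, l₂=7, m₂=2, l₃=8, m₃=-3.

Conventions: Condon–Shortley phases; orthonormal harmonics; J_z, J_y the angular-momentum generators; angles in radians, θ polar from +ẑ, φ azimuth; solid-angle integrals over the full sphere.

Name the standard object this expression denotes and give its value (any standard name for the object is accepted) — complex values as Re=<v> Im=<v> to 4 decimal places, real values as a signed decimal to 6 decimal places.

Gaunt coefficient, -0.226917

This is a Gaunt coefficient — the integral of a triple product of spherical harmonics over the sphere.
Rules hold: Σm=0, L=16 even, 6≤8≤8.
N = 3·15·17 = 765
Δ = 0!·2!·14!/17! = 1/2040
Racah Σ t=0..0: t=0:+1/25401600 = 1/25401600
⇒ 3j(1 7 8; 0 0 0)² = 8/255, sgn +1
Racah Σ t=0..0: t=0:+1/87091200 = 1/87091200
⇒ 3j(1 7 8; 1 2 -3)² = 11/408, sgn -1
4πI² = N·(3j₀)²·(3jₘ)² = 11/17
I = -1·√(0.647059/4π) = -0.22691696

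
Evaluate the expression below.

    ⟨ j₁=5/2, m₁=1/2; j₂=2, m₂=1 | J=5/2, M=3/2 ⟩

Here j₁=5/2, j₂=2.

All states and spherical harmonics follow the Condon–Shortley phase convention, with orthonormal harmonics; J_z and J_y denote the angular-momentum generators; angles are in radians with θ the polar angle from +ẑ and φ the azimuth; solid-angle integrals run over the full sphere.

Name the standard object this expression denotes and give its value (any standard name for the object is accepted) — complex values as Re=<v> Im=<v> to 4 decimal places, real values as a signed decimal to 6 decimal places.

Clebsch–Gordan coefficient, −√(6/35) ≈ -0.414039

This is a Clebsch–Gordan (vector-coupling) coefficient.
√[6·2!3!2!/8! · 3!2!3!1!4!1!] = √(216/35)
  +(−1)^1/∏(1,1,1,2,2,0)! = -1/4  (running -1/4)
  +(−1)^2/∏(2,0,0,1,3,1)! = 1/12  (running -1/6)
⟨..|..⟩ = √(216/35)·(-1/6) = -0.414039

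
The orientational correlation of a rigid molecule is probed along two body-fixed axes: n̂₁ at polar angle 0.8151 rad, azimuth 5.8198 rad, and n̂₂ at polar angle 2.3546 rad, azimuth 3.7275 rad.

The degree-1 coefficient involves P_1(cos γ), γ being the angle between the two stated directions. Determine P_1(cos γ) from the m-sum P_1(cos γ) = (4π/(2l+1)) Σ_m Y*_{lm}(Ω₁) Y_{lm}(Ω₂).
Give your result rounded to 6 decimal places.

-0.740945

Term-by-term m-sum for l=1 (normalisation 4π/3 = 4.188790):
  m=-1: Y*=0.22493 - 0.11239j  Y=-0.20388 + 0.13530j  product -0.03065 + 0.05335j
  m=+0: Y*=0.33508 + 0.00000j  Y=-0.34494 + 0.00000j  product -0.11558 + 0.00000j
  m=+1: Y*=-0.22493 - 0.11239j  Y=0.20388 + 0.13530j  product -0.03065 - 0.05335j
Total Σ_m = -0.17689 + 0.00000j. Multiply by 4.188790: -0.74095 + 0.00000j. P_1(cos γ) = -0.740945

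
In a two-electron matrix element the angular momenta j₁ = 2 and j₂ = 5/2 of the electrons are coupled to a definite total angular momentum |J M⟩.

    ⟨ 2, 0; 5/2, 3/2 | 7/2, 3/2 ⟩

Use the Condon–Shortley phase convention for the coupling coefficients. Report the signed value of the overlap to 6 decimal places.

j₁+j₂−J=1  J+j₁−j₂=3  J−j₁+j₂=4  j₁+j₂+J+1=9
(j₁±m₁, j₂±m₂, J±M) = (2,2,4,1,5,2)
P² = 512/7
sum k=0..1:
  [0] +1/48 = 1/48
  [1] −1/12 = -1/12
S = -1/16
C² = P²·S² = 2/7 ; C = -0.534522

-0.534522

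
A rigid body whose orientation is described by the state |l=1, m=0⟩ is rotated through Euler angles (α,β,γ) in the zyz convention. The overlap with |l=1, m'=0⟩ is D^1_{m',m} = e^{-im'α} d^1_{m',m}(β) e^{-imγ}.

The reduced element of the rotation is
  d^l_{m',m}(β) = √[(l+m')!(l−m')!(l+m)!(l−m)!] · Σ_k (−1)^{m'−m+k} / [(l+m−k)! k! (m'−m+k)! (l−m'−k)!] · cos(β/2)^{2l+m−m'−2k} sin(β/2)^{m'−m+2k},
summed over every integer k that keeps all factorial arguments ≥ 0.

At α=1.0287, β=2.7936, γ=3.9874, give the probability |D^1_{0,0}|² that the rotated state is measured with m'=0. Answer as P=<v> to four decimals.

P=0.8837

D^1_{0,0}(1.0287,2.7936,3.9874) = e^{-i·0·1.0287}·d^1_{0,0}(2.7936)·e^{-i·0·3.9874}. Compute d first:
With c≡cos(β/2)=0.173120 and s≡sin(β/2)=0.984901, N=[1·1·1·1]^{1/2}=1.000000
k: max(0,(0)−(0))=0 … min(1+(0),1−(0))=1
  k=0: (−1)^0·1.0000/(1)·0.1731^2·0.9849^0 = +0.029970
  k=1: (−1)^1·1.0000/(1)·0.1731^0·0.9849^2 = -0.970030
d^1_{0,0}(2.7936) = +0.029970 -0.970030 = -0.940059
|D^1_{0,0}|² = |d^1_{0,0}(β)|² = (-0.940059)² = 0.883711 (the z-rotation phases have unit modulus)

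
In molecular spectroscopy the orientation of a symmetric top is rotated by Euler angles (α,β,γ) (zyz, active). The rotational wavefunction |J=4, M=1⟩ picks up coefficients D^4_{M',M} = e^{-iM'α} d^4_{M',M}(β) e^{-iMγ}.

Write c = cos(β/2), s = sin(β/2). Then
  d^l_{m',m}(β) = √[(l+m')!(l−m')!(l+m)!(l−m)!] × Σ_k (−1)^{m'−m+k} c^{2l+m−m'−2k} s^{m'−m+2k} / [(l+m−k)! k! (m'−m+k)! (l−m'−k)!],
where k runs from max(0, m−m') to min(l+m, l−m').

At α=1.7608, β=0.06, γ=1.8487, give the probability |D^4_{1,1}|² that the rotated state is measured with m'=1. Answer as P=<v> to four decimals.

P=0.9662

D^4_{1,1}(1.7608,0.0600,1.8487) = e^{-i·1·1.7608}·d^4_{1,1}(0.0600)·e^{-i·1·1.8487}. Compute d first:
Half-angle: c=0.999550, s=0.029996. N=√(120·6·120·6)=720.000000
k: max(0,(1)−(1))=0 … min(4+(1),4−(1))=3
  k=0: (−1)^0·720.0000/(720)·0.9996^8·0.0300^0 = +0.996406
  k=1: (−1)^1·720.0000/(48)·0.9996^6·0.0300^2 = -0.013460
  k=2: (−1)^2·720.0000/(24)·0.9996^4·0.0300^4 = +0.000024
  k=3: (−1)^3·720.0000/(72)·0.9996^2·0.0300^6 = -0.000000
d^4_{1,1}(0.0600) = +0.996406 -0.013460 +0.000024 -0.000000 = +0.982971
|D^4_{1,1}|² = |d^4_{1,1}(β)|² = (+0.982971)² = 0.966231 (the z-rotation phases have unit modulus)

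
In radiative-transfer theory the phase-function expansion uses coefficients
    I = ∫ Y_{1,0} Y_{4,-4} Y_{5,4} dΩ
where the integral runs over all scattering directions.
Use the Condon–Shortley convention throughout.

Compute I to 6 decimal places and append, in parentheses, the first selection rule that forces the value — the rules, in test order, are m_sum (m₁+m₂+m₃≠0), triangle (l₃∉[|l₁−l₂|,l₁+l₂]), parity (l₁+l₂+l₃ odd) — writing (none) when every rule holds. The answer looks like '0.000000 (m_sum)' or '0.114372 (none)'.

Checks pass: Σm=0; 10 even; l₃=5∈[3,5].
(2·1+1)(2·4+1)(2·5+1) = 297
Δ: 0! 2! 8! / 11! → 1/495
sum: t=0:+1/576 = 1/576
3j²(1 4 5; 0 0 0) = Δ·Π!·Σ² = 5/99  (sign -1)
sum: t=0:+1/40320 = 1/40320
3j²(1 4 5; 0 -4 4) = Δ·Π!·Σ² = 1/55  (sign -1)
combine: 4πI² = 297·5/99·1/55 = 3/11
take √, sign +1: I = 0.14731920
No selection rule forces the value: the integral is nonzero (none).

0.147319 (none)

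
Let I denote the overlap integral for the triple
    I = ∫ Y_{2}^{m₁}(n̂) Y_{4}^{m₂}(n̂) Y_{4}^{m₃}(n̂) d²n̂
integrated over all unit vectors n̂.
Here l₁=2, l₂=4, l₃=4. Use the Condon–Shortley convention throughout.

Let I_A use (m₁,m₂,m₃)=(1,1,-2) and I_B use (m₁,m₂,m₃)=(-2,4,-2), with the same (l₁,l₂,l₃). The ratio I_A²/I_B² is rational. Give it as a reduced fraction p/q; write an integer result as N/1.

81/56

Same 2,4,4: normalisation and zero-m 3j drop out of the ratio.
A: Δ: 2! 2! 6! / 11! → 1/13860; sum: t=0:+1/240 t=1:−1/96 = -1/160; 3j²(2 4 4; 1 1 -2) = Δ·Π!·Σ² = 27/1540  (sign -1)
B: Δ: 2! 2! 6! / 11! → 1/13860; sum: t=2:+1/2880 = 1/2880; 3j²(2 4 4; -2 4 -2) = Δ·Π!·Σ² = 2/165  (sign +1)
I_A²/I_B² = (27/1540)/(2/165) = 81/56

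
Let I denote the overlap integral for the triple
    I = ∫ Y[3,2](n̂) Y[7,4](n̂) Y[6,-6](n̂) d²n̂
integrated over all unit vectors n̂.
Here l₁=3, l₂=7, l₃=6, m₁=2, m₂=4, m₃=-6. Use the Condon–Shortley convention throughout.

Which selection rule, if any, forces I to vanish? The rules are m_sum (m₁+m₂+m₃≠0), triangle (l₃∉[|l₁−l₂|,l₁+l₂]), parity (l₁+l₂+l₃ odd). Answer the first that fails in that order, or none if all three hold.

none

m₁+m₂+m₃ = 2 + 4 − 6 = 0  ✓
triangle: |3−7|=4 ≤ l₃=6 ≤ 3+7=10  ✓
parity: l₁+l₂+l₃ = 16 is even  ✓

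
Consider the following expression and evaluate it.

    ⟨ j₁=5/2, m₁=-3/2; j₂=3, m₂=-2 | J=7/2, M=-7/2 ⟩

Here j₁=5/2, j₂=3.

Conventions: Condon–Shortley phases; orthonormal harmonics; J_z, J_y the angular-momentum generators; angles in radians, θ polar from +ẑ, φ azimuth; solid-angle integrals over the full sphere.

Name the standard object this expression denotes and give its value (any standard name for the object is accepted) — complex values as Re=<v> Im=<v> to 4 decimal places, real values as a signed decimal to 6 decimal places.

This is a Clebsch–Gordan (vector-coupling) coefficient.
triangle: 2!*3!*4!/10! = 288/3628800
(j±m)!: 1!*4!*1!*5!*0!*7! = 14515200
prefactor² = (2J+1)*Δ*N² = 9216
  k=1: −1/(1!*1!*3!*0!*0!*4!) = -1/144
Σ = -1/144  ⇒  CG² = 9216*(-1/144)² = 4/9
CG = −√(4/9) = -0.666667

Clebsch–Gordan coefficient, −√(4/9) ≈ -0.666667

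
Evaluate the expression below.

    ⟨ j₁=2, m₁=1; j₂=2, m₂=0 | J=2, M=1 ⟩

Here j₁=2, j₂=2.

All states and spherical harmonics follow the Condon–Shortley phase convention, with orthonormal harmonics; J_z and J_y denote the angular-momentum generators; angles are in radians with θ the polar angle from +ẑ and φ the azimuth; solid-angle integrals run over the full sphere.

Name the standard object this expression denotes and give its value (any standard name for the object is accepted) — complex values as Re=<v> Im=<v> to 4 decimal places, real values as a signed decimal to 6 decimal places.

Clebsch–Gordan coefficient, −√(1/14) ≈ -0.267261

This is a Clebsch–Gordan (vector-coupling) coefficient.
√[5·2!2!2!/7! · 3!1!2!2!3!1!] = √(8/7)
  +(−1)^0/∏(0,2,1,2,1,0)! = 1/4  (running 1/4)
  +(−1)^1/∏(1,1,0,1,2,1)! = -1/2  (running -1/4)
⟨..|..⟩ = √(8/7)·(-1/4) = -0.267261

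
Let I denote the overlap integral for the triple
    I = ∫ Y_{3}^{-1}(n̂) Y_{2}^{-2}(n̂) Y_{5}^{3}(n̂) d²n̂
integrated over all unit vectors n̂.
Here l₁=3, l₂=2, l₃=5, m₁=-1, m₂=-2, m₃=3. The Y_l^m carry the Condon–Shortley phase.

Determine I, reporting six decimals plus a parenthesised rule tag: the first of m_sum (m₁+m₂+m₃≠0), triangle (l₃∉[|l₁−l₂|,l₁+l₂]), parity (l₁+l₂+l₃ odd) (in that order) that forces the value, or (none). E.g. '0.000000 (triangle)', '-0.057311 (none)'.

m-sum 0 ✓  L=10 even ✓  1≤5≤5 ✓
Π(2lᵢ+1) = 7×5×11 = 385
triangle coeff Δ(3,2,5) = 1/2310
Σ_t [0,0]: t=0:+1/144 = 1/144
(3j)²=10/231 [(3 2 5; 0 0 0)], sign=-1
Σ_t [0,0]: t=0:+1/1152 = 1/1152
(3j)²=1/33 [(3 2 5; -1 -2 3)], sign=+1
⇒ 4πI² = 50/99
I = (-1)√(50/99/(4π)) = -0.20047604
No selection rule forces the value: the integral is nonzero (none).

-0.200476 (none)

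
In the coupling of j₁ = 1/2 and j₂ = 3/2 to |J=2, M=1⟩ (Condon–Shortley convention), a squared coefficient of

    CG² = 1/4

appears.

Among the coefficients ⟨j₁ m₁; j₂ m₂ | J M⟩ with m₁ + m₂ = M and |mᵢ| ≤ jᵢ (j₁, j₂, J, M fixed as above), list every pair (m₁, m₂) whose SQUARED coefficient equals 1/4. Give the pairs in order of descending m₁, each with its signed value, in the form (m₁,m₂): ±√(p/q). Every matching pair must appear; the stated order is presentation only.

(-1/2,3/2): +√(1/4)

Admissible pairs with m₁+m₂ = M = 1: (-1/2,3/2), (1/2,1/2)
  (m₁,m₂)=(1/2,1/2): CG² = 3/4, CG = +√(3/4)
  (m₁,m₂)=(-1/2,3/2): CG² = 1/4, CG = +√(1/4)   ← matches the target
Pairs with CG² = 1/4: (-1/2,3/2): +√(1/4)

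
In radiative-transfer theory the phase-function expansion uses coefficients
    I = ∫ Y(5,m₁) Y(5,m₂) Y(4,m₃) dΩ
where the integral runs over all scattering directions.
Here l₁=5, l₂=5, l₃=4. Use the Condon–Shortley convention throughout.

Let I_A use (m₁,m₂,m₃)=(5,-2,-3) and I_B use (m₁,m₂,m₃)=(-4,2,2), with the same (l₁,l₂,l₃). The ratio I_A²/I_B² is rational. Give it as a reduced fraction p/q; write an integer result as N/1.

7/5

Same 5,5,4: normalisation and zero-m 3j drop out of the ratio.
A: Δ: 6! 4! 4! / 15! → 1/3153150; sum: t=0:+1/103680 = 1/103680; 3j²(5 5 4; 5 -2 -3) = Δ·Π!·Σ² = 7/429  (sign -1)
B: Δ: 6! 4! 4! / 15! → 1/3153150; sum: t=5:−1/11520 t=6:+1/25920 = -1/20736; 3j²(5 5 4; -4 2 2) = Δ·Π!·Σ² = 5/429  (sign -1)
I_A²/I_B² = (7/429)/(5/429) = 7/5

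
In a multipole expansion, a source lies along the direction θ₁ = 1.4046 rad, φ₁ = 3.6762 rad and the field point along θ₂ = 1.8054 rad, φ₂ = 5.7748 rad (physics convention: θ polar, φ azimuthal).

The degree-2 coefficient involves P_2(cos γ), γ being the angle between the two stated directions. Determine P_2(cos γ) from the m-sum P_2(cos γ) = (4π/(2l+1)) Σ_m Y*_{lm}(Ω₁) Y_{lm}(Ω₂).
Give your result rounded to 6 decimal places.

-0.091983

Addition theorem: P_2(cos γ) = (4π/5) Σ_m Y*_{lm}(Ω₁) Y_{lm}(Ω₂), m = −2…2:
  [-2]  conj(Y_{2,-2})(Ω₁) = +0.180643+0.329425i ; Y_{2,-2}(Ω₂) = +0.192243+0.310742i ; Δ = -0.067639+0.119463i
  [-1]  conj(Y_{2,-1})(Ω₁) = -0.108456-0.064220i ; Y_{2,-1}(Ω₂) = -0.152576-0.085021i ; Δ = +0.011088+0.019019i
  [+0]  conj(Y_{2,0})(Ω₁) = -0.289497-0.000000i ; Y_{2,0}(Ω₂) = -0.264264+0.000000i ; Δ = +0.076503+0.000000i
  [+1]  conj(Y_{2,1})(Ω₁) = +0.108456-0.064220i ; Y_{2,1}(Ω₂) = +0.152576-0.085021i ; Δ = +0.011088-0.019019i
  [+2]  conj(Y_{2,2})(Ω₁) = +0.180643-0.329425i ; Y_{2,2}(Ω₂) = +0.192243-0.310742i ; Δ = -0.067639-0.119463i
Accumulated sum -0.036599-0.000000i; after 4π/(2l+1) scaling, -0.091983-0.000000i ⇒ P_2 = -0.091983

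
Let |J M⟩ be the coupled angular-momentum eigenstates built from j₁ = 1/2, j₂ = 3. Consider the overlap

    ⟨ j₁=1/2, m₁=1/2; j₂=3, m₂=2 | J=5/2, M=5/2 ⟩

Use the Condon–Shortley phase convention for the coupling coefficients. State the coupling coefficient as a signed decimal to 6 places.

triangle: 1!*0!*5!/7! = 120/5040
(j±m)!: 1!*0!*5!*1!*5!*0! = 14400
prefactor² = (2J+1)*Δ*N² = 14400/7
  k=0: +1/(0!*1!*0!*5!*0!*0!) = 1/120
Σ = 1/120  ⇒  CG² = 14400/7*(1/120)² = 1/7
CG = +√(1/7) = +0.377964

+0.377964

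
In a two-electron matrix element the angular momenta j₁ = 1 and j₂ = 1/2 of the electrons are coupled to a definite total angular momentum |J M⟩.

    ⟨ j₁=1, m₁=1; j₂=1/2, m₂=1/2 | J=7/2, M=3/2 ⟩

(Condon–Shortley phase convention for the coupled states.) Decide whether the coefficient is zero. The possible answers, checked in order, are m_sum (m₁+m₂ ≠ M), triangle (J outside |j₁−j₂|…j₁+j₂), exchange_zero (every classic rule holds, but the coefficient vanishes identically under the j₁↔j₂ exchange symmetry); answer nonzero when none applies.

m-sum: m₁+m₂ = 1+1/2 = 3/2, M = 3/2  ✓
triangle: need |j₁−j₂| ≤ J ≤ j₁+j₂, i.e. J ∈ [1/2, 3/2]; J = 7/2 is outside ✗ ⇒ coefficient is 0

triangle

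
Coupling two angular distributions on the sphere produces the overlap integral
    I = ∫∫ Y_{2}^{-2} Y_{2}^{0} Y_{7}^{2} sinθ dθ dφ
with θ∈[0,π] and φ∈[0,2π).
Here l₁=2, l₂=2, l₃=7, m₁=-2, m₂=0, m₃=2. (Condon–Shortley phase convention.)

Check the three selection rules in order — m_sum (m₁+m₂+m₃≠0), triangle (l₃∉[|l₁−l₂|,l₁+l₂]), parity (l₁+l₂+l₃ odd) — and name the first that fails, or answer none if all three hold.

m₁+m₂+m₃ = -2 + 0 + 2 = 0  ✓
triangle: need |l₁−l₂| ≤ l₃ ≤ l₁+l₂ = [0,4]; l₃=7 is outside  ✗
parity: l₁+l₂+l₃ = 11 is odd

triangle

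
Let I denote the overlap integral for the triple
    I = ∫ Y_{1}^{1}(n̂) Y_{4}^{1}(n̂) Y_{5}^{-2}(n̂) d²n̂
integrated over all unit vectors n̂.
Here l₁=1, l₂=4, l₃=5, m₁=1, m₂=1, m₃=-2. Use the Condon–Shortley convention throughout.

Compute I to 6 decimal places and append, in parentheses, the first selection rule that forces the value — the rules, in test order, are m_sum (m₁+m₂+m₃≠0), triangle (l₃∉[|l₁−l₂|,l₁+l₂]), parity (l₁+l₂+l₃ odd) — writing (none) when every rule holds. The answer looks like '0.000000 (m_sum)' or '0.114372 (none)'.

0.225034 (none)

Rules hold: Σm=0, L=10 even, 3≤5≤5.
N = 3·9·11 = 297
Δ = 0!·2!·8!/11! = 1/495
Racah Σ t=0..0: t=0:+1/576 = 1/576
⇒ 3j(1 4 5; 0 0 0)² = 5/99, sgn -1
Racah Σ t=0..0: t=0:+1/1440 = 1/1440
⇒ 3j(1 4 5; 1 1 -2)² = 7/165, sgn -1
4πI² = N·(3j₀)²·(3jₘ)² = 7/11
I = +1·√(0.636364/4π) = 0.22503380
No selection rule forces the value: the integral is nonzero (none).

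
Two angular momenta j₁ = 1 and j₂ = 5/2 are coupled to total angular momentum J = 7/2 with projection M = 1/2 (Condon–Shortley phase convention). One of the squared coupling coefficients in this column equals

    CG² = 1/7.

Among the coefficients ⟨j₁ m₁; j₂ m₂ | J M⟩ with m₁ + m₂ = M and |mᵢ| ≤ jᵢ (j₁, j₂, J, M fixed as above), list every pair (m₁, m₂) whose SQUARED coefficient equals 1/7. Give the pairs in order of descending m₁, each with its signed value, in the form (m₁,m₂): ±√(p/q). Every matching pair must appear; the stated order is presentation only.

(-1,3/2): +√(1/7)

Admissible pairs with m₁+m₂ = M = 1/2: (-1,3/2), (0,1/2), (1,-1/2)
  (m₁,m₂)=(1,-1/2): CG² = 2/7, CG = +√(2/7)
  (m₁,m₂)=(0,1/2): CG² = 4/7, CG = +√(4/7)
  (m₁,m₂)=(-1,3/2): CG² = 1/7, CG = +√(1/7)   ← matches the target
Pairs with CG² = 1/7: (-1,3/2): +√(1/7)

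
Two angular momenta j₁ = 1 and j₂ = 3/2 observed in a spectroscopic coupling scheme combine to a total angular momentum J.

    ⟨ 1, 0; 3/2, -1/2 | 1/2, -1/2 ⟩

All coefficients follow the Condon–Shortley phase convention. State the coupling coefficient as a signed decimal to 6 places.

j₁+j₂−J=2  J+j₁−j₂=0  J−j₁+j₂=1  j₁+j₂+J+1=4
(j₁±m₁, j₂±m₂, J±M) = (1,1,1,2,0,1)
P² = 1/3
sum k=1..1:
  [1] −1/1 = -1
S = -1
C² = P²·S² = 1/3 ; C = -0.577350

−√(1/3) ≈ -0.577350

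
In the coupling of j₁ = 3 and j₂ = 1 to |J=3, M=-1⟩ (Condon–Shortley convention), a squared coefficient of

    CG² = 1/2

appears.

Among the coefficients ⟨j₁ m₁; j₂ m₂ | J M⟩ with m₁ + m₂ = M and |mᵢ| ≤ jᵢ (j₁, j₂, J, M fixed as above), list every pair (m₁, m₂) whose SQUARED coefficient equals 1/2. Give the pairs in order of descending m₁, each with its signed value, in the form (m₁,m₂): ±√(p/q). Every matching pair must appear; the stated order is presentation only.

(0,-1): +√(1/2)

Admissible pairs with m₁+m₂ = M = -1: (-2,1), (-1,0), (0,-1)
  (m₁,m₂)=(0,-1): CG² = 1/2, CG = +√(1/2)   ← matches the target
  (m₁,m₂)=(-1,0): CG² = 1/12, CG = −√(1/12)
  (m₁,m₂)=(-2,1): CG² = 5/12, CG = −√(5/12)
Pairs with CG² = 1/2: (0,-1): +√(1/2)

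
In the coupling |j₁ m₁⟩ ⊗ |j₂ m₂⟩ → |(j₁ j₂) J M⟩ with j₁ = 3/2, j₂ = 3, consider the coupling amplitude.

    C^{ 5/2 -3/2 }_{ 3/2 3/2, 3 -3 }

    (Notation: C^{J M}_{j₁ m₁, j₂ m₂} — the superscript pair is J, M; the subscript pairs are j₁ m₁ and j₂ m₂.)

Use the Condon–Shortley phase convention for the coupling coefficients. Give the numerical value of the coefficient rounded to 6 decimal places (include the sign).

triangle: 2!·1!·4!/8! = 48/40320
(j±m)!: 3!·0!·0!·6!·1!·4! = 103680
prefactor² = (2J+1)·Δ·N² = 5184/7
  k=0: +1/(0!·2!·0!·0!·1!·4!) = 1/48
Σ = 1/48  ⇒  CG² = 5184/7·(1/48)² = 9/28
CG = +√(9/28) = +0.566947

+√(9/28) ≈ +0.566947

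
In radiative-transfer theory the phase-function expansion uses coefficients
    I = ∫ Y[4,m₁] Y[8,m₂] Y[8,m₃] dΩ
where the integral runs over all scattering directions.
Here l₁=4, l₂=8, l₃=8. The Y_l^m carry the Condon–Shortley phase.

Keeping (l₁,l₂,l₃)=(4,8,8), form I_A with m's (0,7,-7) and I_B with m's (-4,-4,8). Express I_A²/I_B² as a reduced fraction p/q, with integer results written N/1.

13/8

Same 4,8,8: normalisation and zero-m 3j drop out of the ratio.
A: Δ: 4! 4! 12! / 21! → 1/185175900; sum: t=3:−1/17244057600 t=4:+1/22992076800 = -1/68976230400; 3j²(4 8 8; 0 7 -7) = Δ·Π!·Σ² = 13/11628  (sign +1)
B: Δ: 4! 4! 12! / 21! → 1/185175900; sum: t=4:+1/275904921600 = 1/275904921600; 3j²(4 8 8; -4 -4 8) = Δ·Π!·Σ² = 2/2907  (sign +1)
I_A²/I_B² = (13/11628)/(2/2907) = 13/8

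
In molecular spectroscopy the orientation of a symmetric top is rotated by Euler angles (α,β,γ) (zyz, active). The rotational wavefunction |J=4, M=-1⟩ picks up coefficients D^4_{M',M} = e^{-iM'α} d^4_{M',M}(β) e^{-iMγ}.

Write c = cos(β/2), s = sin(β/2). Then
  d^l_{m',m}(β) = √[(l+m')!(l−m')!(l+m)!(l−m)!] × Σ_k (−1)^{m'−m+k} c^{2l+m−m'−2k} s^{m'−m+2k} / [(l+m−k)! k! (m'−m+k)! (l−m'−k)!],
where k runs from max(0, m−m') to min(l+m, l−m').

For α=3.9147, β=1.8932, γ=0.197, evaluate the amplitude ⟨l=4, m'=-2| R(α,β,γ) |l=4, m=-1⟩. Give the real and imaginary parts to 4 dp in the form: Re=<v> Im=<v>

Re=-0.0516 Im=0.2960

D^4_{-2,-1}(3.9147,1.8932,0.1970) = e^{-i·-2·3.9147}·d^4_{-2,-1}(1.8932)·e^{-i·-1·0.1970}. Compute d first:
Half-angle: c=0.584445, s=0.811433. N=√(2·720·6·120)=1018.233765
The bounds max(0,m−m')=1 and min(l+m,l−m')=3 give 3 terms
  k=1: (−1)^0·1018.2338/(240)·0.5844^7·0.8114^1 = +0.080186
  k=2: (−1)^1·1018.2338/(48)·0.5844^5·0.8114^3 = -0.772830
  k=3: (−1)^2·1018.2338/(72)·0.5844^3·0.8114^5 = +0.993139
d^4_{-2,-1}(1.8932) = +0.080186 -0.772830 +0.993139 = +0.300495
D = (+0.024579+0.999698i)·(+0.300495)·(+0.980658+0.195728i) = -0.051555+0.296040i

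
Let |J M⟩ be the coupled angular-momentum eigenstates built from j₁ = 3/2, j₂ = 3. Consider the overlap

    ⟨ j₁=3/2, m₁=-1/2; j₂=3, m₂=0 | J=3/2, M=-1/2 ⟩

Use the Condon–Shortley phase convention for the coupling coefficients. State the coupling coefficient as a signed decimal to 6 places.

+√(9/35) ≈ +0.507093

√[4·3!0!3!/7! · 1!2!3!3!1!2!] = √(144/35)
  +(−1)^2/∏(2,1,0,1,0,2)! = 1/4  (running 1/4)
⟨..|..⟩ = √(144/35)·(1/4) = +0.507093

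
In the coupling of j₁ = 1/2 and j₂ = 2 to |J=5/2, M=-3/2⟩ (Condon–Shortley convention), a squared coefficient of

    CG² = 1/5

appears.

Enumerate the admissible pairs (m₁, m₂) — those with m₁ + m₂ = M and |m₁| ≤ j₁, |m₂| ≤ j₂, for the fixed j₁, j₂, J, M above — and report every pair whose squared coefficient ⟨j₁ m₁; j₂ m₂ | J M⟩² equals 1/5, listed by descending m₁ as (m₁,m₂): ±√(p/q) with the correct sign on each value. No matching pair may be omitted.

Admissible pairs with m₁+m₂ = M = -3/2: (-1/2,-1), (1/2,-2)
  (m₁,m₂)=(1/2,-2): CG² = 1/5, CG = +√(1/5)   ← matches the target
  (m₁,m₂)=(-1/2,-1): CG² = 4/5, CG = +√(4/5)
Pairs with CG² = 1/5: (1/2,-2): +√(1/5)

(1/2,-2): +√(1/5)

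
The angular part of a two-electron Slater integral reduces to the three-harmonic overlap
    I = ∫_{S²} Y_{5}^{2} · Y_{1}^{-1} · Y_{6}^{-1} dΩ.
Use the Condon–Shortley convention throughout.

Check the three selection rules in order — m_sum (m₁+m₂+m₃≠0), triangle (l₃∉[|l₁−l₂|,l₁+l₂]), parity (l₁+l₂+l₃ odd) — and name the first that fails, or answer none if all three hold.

none

Σmᵢ = 0  ✓
l₃∈[|l₁−l₂|,l₁+l₂]=[4,6], have l₃=6  ✓
Σlᵢ = 12 ⇒ even  ✓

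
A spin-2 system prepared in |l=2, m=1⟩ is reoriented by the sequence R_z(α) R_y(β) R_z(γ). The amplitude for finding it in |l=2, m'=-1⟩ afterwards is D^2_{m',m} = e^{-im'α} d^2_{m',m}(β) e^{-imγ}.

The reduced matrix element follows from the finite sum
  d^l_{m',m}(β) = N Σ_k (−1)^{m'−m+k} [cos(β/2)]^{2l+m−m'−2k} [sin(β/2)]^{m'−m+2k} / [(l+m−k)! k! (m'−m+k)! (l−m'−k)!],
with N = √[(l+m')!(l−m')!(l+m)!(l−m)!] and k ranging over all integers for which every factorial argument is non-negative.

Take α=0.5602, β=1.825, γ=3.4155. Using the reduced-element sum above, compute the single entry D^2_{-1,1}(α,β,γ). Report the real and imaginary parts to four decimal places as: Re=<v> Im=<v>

Re=-0.2984 Im=-0.0878

D^2_{-1,1}(0.5602,1.8250,3.4155) = e^{-i·-1·0.5602}·d^2_{-1,1}(1.8250)·e^{-i·1·3.4155}. Compute d first:
Half-angle: c=0.611770, s=0.791036. N=√(1·6·6·1)=6.000000
k: max(0,(1)−(-1))=2 … min(2+(1),2−(-1))=3
  k=2: (−1)^0·6.0000/(2)·0.6118^2·0.7910^2 = +0.702570
  k=3: (−1)^1·6.0000/(6)·0.6118^0·0.7910^4 = -0.391547
d^2_{-1,1}(1.8250) = +0.702570 -0.391547 = +0.311023
Phases: e^{-i·(-1)·0.5602}=+0.847149+0.531356i, e^{-i·(1)·3.4155}=-0.962721+0.270495i ⇒ D=-0.298364-0.087832i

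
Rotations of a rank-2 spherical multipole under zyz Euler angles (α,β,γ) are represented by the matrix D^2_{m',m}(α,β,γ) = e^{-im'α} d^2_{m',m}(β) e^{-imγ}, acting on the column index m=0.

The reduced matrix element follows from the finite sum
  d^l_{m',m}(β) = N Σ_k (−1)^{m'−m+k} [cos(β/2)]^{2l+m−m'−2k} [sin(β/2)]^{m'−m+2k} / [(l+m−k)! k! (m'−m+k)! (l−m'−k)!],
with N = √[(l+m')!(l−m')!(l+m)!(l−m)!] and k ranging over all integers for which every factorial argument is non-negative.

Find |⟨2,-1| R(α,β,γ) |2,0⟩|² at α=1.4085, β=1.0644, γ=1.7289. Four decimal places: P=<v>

P=0.2699

Split into d^2_{-1,0}(β=1.0644) × two z-phases.
Half-angle: c=0.861693, s=0.507430. N=√(1·6·2·2)=4.898979
The bounds max(0,m−m')=1 and min(l+m,l−m')=2 give 2 terms
  k=1: (−1)^0·4.8990/(2)·0.8617^3·0.5074^1 = +0.795261
  k=2: (−1)^1·4.8990/(2)·0.8617^1·0.5074^3 = -0.275777
d^2_{-1,0}(1.0644) = +0.795261 -0.275777 = +0.519484
|D^2_{-1,0}|² = |d^2_{-1,0}(β)|² = (+0.519484)² = 0.269864 (the z-rotation phases have unit modulus)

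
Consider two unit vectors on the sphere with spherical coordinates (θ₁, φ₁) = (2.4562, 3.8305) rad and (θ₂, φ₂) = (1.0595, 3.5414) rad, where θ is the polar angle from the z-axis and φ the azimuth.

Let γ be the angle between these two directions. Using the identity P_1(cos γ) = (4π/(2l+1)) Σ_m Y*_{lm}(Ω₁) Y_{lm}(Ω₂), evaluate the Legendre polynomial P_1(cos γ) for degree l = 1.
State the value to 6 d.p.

0.150310

Expand P_1 via completeness: Σ_{m} conj(Y_{1,m}) at Ω₁ times Y_{1,m} at Ω₂ —
  [-1]  conj(Y_{1,-1})(Ω₁) = -0.16882 - 0.13902j ; Y_{1,-1}(Ω₂) = -0.27755 + 0.11728j ; Δ = 0.06316 + 0.01879j
  [+0]  conj(Y_{1,0})(Ω₁) = -0.37826 + 0.00000j ; Y_{1,0}(Ω₂) = 0.23908 + 0.00000j ; Δ = -0.09043 + 0.00000j
  [+1]  conj(Y_{1,1})(Ω₁) = 0.16882 - 0.13902j ; Y_{1,1}(Ω₂) = 0.27755 + 0.11728j ; Δ = 0.06316 - 0.01879j
Accumulated sum 0.03588 + 0.00000j; after 4π/(2l+1) scaling, 0.15031 + 0.00000j ⇒ P_1 = 0.150310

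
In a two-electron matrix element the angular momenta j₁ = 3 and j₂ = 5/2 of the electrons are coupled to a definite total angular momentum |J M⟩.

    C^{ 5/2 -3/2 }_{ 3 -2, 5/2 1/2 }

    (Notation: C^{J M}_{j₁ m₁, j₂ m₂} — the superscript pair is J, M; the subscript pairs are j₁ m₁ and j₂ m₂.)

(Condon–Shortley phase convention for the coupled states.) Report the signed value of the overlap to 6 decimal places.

j₁+j₂−J=3  J+j₁−j₂=3  J−j₁+j₂=2  j₁+j₂+J+1=9
(j₁±m₁, j₂±m₂, J±M) = (1,5,3,2,1,4)
P² = 288/7
sum k=2..3:
  [2] +1/12 = 1/12
  [3] −1/24 = -1/24
S = 1/24
C² = P²·S² = 1/14 ; C = +0.267261

+0.267261  (= +√(1/14))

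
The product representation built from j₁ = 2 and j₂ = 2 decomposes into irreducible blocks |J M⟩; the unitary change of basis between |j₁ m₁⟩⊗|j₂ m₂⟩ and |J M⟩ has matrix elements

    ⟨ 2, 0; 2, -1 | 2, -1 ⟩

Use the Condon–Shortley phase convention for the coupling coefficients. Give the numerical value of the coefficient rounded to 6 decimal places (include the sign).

−√(1/14) ≈ -0.267261

triangle: 2!*2!*2!/7! = 8/5040
(j±m)!: 2!*2!*1!*3!*1!*3! = 144
prefactor² = (2J+1)*Δ*N² = 8/7
  k=0: +1/(0!*2!*2!*1!*0!*1!) = 1/4
  k=1: −1/(1!*1!*1!*0!*1!*2!) = -1/2
Σ = -1/4  ⇒  CG² = 8/7*(-1/4)² = 1/14
CG = −√(1/14) = -0.267261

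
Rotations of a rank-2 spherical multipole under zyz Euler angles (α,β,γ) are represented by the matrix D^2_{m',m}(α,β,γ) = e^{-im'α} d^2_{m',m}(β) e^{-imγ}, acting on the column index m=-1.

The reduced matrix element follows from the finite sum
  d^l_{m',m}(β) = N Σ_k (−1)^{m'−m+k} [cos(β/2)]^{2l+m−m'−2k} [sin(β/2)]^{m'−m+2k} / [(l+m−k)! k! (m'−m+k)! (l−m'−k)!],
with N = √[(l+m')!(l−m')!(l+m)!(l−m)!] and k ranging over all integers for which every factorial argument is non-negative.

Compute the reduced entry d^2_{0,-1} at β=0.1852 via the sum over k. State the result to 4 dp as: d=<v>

d=-0.2217

d^2_{0,-1}(β=0.1852) via the finite sum:
With c≡cos(β/2)=0.995716 and s≡sin(β/2)=0.092468, N=[2·2·1·6]^{1/2}=4.898979
k∈{0,1} keeps every argument non-negative
  k=0: (−1)^1·4.8990/(2)·0.9957^3·0.0925^1 = -0.223600
  k=1: (−1)^2·4.8990/(2)·0.9957^1·0.0925^3 = +0.001928
d^2_{0,-1}(0.1852) = -0.223600 +0.001928 = -0.221672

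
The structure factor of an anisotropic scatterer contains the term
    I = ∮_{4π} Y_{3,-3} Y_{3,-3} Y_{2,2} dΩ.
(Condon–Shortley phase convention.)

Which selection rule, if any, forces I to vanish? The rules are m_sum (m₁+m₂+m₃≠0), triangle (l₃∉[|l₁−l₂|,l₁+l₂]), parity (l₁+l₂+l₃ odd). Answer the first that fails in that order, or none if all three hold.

m_sum

azimuthal sum: -3 − 3 + 2 = -4  ✗
0 ≤ 2 ≤ 6 (triangle on l)
L = 3 + 3 + 2 = 8 (even)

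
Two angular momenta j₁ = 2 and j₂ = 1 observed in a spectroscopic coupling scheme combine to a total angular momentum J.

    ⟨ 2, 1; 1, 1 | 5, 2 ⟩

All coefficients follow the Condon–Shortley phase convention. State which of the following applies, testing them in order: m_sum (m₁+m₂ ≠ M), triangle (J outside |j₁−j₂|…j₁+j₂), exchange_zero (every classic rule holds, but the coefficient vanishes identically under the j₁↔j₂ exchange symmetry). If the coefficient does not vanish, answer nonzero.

triangle

m-sum: m₁+m₂ = 1+1 = 2, M = 2  ✓
triangle: need |j₁−j₂| ≤ J ≤ j₁+j₂, i.e. J ∈ [1, 3]; J = 5 is outside ✗ ⇒ coefficient is 0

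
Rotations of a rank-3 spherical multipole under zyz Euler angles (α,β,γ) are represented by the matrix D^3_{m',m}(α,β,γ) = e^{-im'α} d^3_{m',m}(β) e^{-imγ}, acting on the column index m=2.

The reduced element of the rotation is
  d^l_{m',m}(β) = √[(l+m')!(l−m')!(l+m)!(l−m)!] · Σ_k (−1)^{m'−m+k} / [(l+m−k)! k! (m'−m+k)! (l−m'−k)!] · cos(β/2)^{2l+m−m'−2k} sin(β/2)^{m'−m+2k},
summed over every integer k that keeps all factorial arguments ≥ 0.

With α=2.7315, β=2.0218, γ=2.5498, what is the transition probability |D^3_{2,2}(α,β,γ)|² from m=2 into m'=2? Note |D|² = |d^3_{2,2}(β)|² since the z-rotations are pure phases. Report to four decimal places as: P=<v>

P=0.0693

D^3_{2,2}(2.7315,2.0218,2.5498) = e^{-i·2·2.7315}·d^3_{2,2}(2.0218)·e^{-i·2·2.5498}. Compute d first:
With c≡cos(β/2)=0.531098 and s≡sin(β/2)=0.847310, N=[120·1·120·1]^{1/2}=120.000000
The bounds max(0,m−m')=0 and min(l+m,l−m')=1 give 2 terms
  k=0: (−1)^0·120.0000/(120)·0.5311^6·0.8473^0 = +0.022441
  k=1: (−1)^1·120.0000/(24)·0.5311^4·0.8473^2 = -0.285598
d^3_{2,2}(2.0218) = +0.022441 -0.285598 = -0.263156
|D^3_{2,2}|² = |d^3_{2,2}(β)|² = (-0.263156)² = 0.069251 (the z-rotation phases have unit modulus)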